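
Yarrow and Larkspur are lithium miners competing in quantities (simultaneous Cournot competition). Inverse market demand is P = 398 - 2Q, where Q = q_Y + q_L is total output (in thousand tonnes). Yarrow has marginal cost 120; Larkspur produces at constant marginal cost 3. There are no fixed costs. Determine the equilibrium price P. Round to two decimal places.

173.67

Yarrow's profit: π_Y = (398 - 2Q)q_Y - (120q_Y). Setting ∂π_Y/∂q_Y = 0: 278 - 4q_Y - 2(q_L) = 0.
Larkspur's first-order condition: 395 - 4q_L - 2(q_Y) = 0.
Best responses: q_Y = (278 - 2q_L)/4, q_L = (395 - 2q_Y)/4.
Solving the pair: q_Y = 161/6, q_L = 256/3.
Total output Q = 673/6, so price P = 398 - 2·(673/6) = 521/3.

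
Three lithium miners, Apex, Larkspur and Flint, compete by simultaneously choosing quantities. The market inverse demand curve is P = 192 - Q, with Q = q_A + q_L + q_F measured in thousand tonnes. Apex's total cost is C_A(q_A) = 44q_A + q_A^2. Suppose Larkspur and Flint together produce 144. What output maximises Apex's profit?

With rivals' combined output fixed at 144, Apex's profit is π_A = (192 - 144 - q_A)q_A - (44q_A + q_A²) = (48 - q_A)q_A - (44q_A + q_A²).
∂π_A/∂q_A = 4 - 4q_A = 0, so q_A = 1.

1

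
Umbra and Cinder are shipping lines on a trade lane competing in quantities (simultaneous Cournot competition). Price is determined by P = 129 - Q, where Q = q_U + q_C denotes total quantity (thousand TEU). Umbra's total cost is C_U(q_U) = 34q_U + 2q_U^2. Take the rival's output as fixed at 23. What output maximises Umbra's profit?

12

With the rival's output fixed at 23, Umbra's profit is π_U = (129 - 23 - q_U)q_U - (34q_U + 2q_U²) = (106 - q_U)q_U - (34q_U + 2q_U²).
∂π_U/∂q_U = 72 - 6q_U = 0, so q_U = 12.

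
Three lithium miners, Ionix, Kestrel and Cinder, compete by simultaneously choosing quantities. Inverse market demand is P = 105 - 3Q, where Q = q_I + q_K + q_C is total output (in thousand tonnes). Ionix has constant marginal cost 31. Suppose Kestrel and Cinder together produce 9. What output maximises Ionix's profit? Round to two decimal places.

7.83

With rivals' combined output fixed at 9, Ionix's profit is π_I = (105 - 3·9 - 3q_I)q_I - (31q_I) = (78 - 3q_I)q_I - (31q_I).
∂π_I/∂q_I = 47 - 6q_I = 0, so q_I = 47/6.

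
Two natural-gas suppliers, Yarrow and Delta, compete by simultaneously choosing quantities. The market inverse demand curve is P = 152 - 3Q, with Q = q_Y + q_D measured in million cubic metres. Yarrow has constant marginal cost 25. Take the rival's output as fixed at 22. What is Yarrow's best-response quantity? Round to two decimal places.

With the rival's output fixed at 22, Yarrow's profit is π_Y = (152 - 3·22 - 3q_Y)q_Y - (25q_Y) = (86 - 3q_Y)q_Y - (25q_Y).
∂π_Y/∂q_Y = 61 - 6q_Y = 0, so q_Y = 61/6.

10.17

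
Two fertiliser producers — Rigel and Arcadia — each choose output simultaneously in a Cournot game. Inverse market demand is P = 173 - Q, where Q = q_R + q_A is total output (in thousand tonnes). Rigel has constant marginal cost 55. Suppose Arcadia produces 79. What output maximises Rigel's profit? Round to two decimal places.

With the rival's output fixed at 79, Rigel's profit is π_R = (173 - 79 - q_R)q_R - (55q_R) = (94 - q_R)q_R - (55q_R).
∂π_R/∂q_R = 39 - 2q_R = 0, so q_R = 39/2.

19.50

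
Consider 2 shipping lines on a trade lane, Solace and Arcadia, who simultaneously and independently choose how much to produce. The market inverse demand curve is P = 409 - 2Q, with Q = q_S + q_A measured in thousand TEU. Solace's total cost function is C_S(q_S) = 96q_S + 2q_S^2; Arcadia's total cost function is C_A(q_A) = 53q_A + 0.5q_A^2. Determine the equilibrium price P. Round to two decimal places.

Solace's profit: π_S = (409 - 2Q)q_S - (96q_S + 2q_S²). Setting ∂π_S/∂q_S = 0: 313 - 8q_S - 2(q_A) = 0.
Arcadia's profit: π_A = (409 - 2Q)q_A - (53q_A + (1/2)q_A²). Setting ∂π_A/∂q_A = 0: 356 - 5q_A - 2(q_S) = 0.
Best responses: q_S = (313 - 2q_A)/8, q_A = (356 - 2q_S)/5.
Solving the pair: q_S = 853/36, q_A = 1111/18.
Total output Q = 1025/12, so price P = 409 - 2·(1025/12) = 1429/6.

238.17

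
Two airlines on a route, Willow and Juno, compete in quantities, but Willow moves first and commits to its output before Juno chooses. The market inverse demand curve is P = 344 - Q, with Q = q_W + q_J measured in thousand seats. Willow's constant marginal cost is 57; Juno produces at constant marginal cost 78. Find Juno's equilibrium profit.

The follower Juno best-responds to any q_W: π_J = (344 - Q)q_J - 78q_J.
Setting the follower's marginal profit to zero, 266 - q_W - 2q_J = 0, i.e. q_J = (266 - q_W)/2.
Willow substitutes q_J(q_W) into its own profit: π_W = q_W(344 - q_W - (266 - q_W)/2) - 57q_W = (211 - (1/2)q_W)q_W - 57q_W.
Leader FOC: 154 - q_W = 0, so q_W = 154.
Then q_J = (266 - 154)/2 = 56.
Price P = 344 - 210 = 134.
Juno's profit: (134 - 78)·56 = 3136.

3136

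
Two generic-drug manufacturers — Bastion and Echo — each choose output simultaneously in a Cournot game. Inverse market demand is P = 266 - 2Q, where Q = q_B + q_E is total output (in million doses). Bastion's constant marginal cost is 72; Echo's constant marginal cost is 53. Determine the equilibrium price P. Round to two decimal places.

Bastion's profit: π_B = (266 - 2Q)q_B - (72q_B). Setting ∂π_B/∂q_B = 0: 194 - 4q_B - 2(q_E) = 0.
Echo's first-order condition: 213 - 4q_E - 2(q_B) = 0.
Best responses: q_B = (194 - 2q_E)/4, q_E = (213 - 2q_B)/4.
Solving the pair: q_B = 175/6, q_E = 116/3.
Total output Q = 407/6, so price P = 266 - 2·(407/6) = 391/3.

130.33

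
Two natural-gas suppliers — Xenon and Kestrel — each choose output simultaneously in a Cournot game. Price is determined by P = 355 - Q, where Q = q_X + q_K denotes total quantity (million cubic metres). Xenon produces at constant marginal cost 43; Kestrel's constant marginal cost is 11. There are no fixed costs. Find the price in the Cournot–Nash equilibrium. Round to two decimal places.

136.33

Xenon's profit: π_X = (355 - Q)q_X - (43q_X). Setting ∂π_X/∂q_X = 0: 312 - 2q_X - (q_K) = 0.
Kestrel's first-order condition: 344 - 2q_K - (q_X) = 0.
Rearranging gives the reaction functions q_X = (312 - q_K)/2 and q_K = (344 - q_X)/2.
Substituting one into the other gives q_X = 280/3 and q_K = 376/3.
Total output Q = 656/3, so price P = 355 - 656/3 = 409/3.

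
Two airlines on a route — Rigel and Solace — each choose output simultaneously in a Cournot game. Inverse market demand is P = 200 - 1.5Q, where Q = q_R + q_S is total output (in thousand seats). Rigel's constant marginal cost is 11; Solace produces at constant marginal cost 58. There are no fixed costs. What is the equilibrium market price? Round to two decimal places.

89.67

Rigel's profit: π_R = (200 - 1.5Q)q_R - (11q_R). Setting ∂π_R/∂q_R = 0: 189 - 3q_R - (3/2)(q_S) = 0.
Solace's first-order condition: 142 - 3q_S - (3/2)(q_R) = 0.
Rearranging gives the reaction functions q_R = (189 - (3/2)q_S)/3 and q_S = (142 - (3/2)q_R)/3.
Solving the pair: q_R = 472/9, q_S = 190/9.
Total output Q = 662/9, so price P = 200 - (3/2)·(662/9) = 269/3.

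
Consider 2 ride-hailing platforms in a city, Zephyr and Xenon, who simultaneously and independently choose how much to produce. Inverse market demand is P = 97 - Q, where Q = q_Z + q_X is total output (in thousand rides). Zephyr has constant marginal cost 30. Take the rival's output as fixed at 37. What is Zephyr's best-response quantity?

With the rival's output fixed at 37, Zephyr's profit is π_Z = (97 - 37 - q_Z)q_Z - (30q_Z) = (60 - q_Z)q_Z - (30q_Z).
∂π_Z/∂q_Z = 30 - 2q_Z = 0, so q_Z = 15.

15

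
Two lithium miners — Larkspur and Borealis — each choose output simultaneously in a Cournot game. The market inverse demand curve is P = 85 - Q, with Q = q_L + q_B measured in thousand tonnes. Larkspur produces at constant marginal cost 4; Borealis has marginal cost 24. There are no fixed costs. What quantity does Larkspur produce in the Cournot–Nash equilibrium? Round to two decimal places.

33.67

Larkspur's profit: π_L = (85 - Q)q_L - (4q_L). Setting ∂π_L/∂q_L = 0: 81 - 2q_L - (q_B) = 0.
Borealis's profit: π_B = (85 - Q)q_B - (24q_B). Setting ∂π_B/∂q_B = 0: 61 - 2q_B - (q_L) = 0.
So q_L = (81 - q_B)/2 and q_B = (61 - q_L)/2.
Substituting one into the other gives q_L = 101/3 and q_B = 41/3.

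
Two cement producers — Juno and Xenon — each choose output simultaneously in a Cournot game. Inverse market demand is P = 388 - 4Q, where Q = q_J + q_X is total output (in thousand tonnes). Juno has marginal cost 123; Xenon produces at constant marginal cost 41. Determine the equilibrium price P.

184

Juno's profit: π_J = (388 - 4Q)q_J - (123q_J). Setting ∂π_J/∂q_J = 0: 265 - 8q_J - 4(q_X) = 0.
Xenon's profit: π_X = (388 - 4Q)q_X - (41q_X). Setting ∂π_X/∂q_X = 0: 347 - 8q_X - 4(q_J) = 0.
Rearranging gives the reaction functions q_J = (265 - 4q_X)/8 and q_X = (347 - 4q_J)/8.
Solving the pair: q_J = 61/4, q_X = 143/4.
Total output Q = 51, so price P = 388 - 4·51 = 184.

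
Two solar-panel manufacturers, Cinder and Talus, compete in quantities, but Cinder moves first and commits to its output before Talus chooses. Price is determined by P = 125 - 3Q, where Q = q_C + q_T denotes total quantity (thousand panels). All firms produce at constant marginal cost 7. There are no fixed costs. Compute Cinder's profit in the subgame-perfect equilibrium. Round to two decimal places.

Solve by backward induction. Given q_C, the follower Talus maximises π_T = (125 - 3q_C - 3q_T)q_T - 7q_T.
Follower FOC: 118 - 3q_C - 6q_T = 0, so q_T(q_C) = (118 - 3q_C)/6.
Cinder substitutes q_T(q_C) into its own profit: π_C = q_C(125 - 3q_C - (118 - 3q_C)/2) - 7q_C = (66 - (3/2)q_C)q_C - 7q_C.
The leader's first-order condition 59 - 3q_C = 0 yields q_C = 59/3.
Then q_T = (118 - 3·(59/3))/6 = 59/6.
Price P = 125 - 3·(59/2) = 73/2.
Cinder's profit: (73/2 - 7)·(59/3) = 580.1667.

580.17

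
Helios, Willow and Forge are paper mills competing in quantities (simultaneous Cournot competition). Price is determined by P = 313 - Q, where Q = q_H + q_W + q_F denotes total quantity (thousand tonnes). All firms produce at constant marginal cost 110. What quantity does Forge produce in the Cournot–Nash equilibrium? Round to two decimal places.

50.75

Each firm earns π_i = (313 - Q)q_i - 110q_i.
Setting ∂π_i/∂q_i = 0 with rivals' quantities fixed: 203 - 2q_i - Σ_{j≠i} q_j = 0.
With identical firms every q_j equals q_i, so Σ_{j≠i} q_j = 2q_i and 203 = 4q_i, giving q_i = 203/4.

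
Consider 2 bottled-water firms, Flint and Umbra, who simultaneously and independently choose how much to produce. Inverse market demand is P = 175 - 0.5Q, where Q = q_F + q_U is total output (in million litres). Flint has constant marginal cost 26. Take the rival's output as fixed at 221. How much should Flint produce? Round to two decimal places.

With the rival's output fixed at 221, Flint's profit is π_F = (175 - (1/2)·221 - (1/2)q_F)q_F - (26q_F) = (129/2 - (1/2)q_F)q_F - (26q_F).
∂π_F/∂q_F = 77/2 - q_F = 0, so q_F = 77/2.

38.50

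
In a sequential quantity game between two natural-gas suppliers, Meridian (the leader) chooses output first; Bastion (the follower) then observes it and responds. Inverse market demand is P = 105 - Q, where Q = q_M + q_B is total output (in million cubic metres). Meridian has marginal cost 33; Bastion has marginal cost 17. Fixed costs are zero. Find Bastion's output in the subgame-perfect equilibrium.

30

Solve by backward induction. Given q_M, the follower Bastion maximises π_B = (105 - q_M - q_B)q_B - 17q_B.
Setting the follower's marginal profit to zero, 88 - q_M - 2q_B = 0, i.e. q_B = (88 - q_M)/2.
The leader anticipates this reaction. Substituting into P = 105 - Q gives P = 61 - (1/2)q_M, so π_M = (61 - (1/2)q_M)q_M - 33q_M.
Maximising: ∂π_M/∂q_M = 28 - q_M = 0, giving q_M = 28.
Then q_B = (88 - 28)/2 = 30.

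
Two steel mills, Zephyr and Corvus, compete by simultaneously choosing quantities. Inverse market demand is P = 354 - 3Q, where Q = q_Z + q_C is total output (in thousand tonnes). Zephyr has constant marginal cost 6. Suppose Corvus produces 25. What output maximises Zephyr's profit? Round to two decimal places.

With the rival's output fixed at 25, Zephyr's profit is π_Z = (354 - 3·25 - 3q_Z)q_Z - (6q_Z) = (279 - 3q_Z)q_Z - (6q_Z).
∂π_Z/∂q_Z = 273 - 6q_Z = 0, so q_Z = 91/2.

45.50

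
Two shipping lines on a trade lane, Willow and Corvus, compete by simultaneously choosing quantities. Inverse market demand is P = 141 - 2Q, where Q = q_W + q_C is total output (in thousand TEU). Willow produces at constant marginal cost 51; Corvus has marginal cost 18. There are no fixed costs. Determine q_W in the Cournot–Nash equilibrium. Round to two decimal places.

Willow's profit: π_W = (141 - 2Q)q_W - (51q_W). Setting ∂π_W/∂q_W = 0: 90 - 4q_W - 2(q_C) = 0.
Corvus's first-order condition: 123 - 4q_C - 2(q_W) = 0.
Rearranging gives the reaction functions q_W = (90 - 2q_C)/4 and q_C = (123 - 2q_W)/4.
Substituting one into the other gives q_W = 19/2 and q_C = 26.

9.50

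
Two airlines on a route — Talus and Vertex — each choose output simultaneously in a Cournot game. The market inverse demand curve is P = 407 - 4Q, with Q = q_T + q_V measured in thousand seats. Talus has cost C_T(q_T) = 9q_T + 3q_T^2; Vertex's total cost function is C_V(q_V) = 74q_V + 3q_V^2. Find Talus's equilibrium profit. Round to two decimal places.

Talus's profit: π_T = (407 - 4Q)q_T - (9q_T + 3q_T²). Setting ∂π_T/∂q_T = 0: 398 - 14q_T - 4(q_V) = 0.
Vertex's profit: π_V = (407 - 4Q)q_V - (74q_V + 3q_V²). Setting ∂π_V/∂q_V = 0: 333 - 14q_V - 4(q_T) = 0.
Best responses: q_T = (398 - 4q_V)/14, q_V = (333 - 4q_T)/14.
Solving the pair: q_T = 212/9, q_V = 307/18.
Price P = 407 - 4·(731/18) = 244.5556.
Talus's profit: 244.5556·(212/9) - 9·(212/9) - 3(212/9)² = 3884.0494.

3884.05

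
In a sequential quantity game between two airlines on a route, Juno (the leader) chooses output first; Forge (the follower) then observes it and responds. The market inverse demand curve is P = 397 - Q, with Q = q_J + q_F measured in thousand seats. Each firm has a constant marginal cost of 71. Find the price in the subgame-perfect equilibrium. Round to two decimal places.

The follower Forge best-responds to any q_J: π_F = (397 - Q)q_F - 71q_F.
Follower FOC: 326 - q_J - 2q_F = 0, so q_F(q_J) = (326 - q_J)/2.
Juno substitutes q_F(q_J) into its own profit: π_J = q_J(397 - q_J - (326 - q_J)/2) - 71q_J = (234 - (1/2)q_J)q_J - 71q_J.
The leader's first-order condition 163 - q_J = 0 yields q_J = 163.
Then q_F = (326 - 163)/2 = 163/2.
Total output Q = 489/2, so price P = 397 - 489/2 = 305/2.

152.50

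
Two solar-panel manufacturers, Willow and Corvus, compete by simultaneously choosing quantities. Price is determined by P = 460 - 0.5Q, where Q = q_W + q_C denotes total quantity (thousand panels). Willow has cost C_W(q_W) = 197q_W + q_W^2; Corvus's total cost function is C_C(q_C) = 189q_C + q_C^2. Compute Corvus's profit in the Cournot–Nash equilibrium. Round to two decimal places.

9099.28

Willow's profit: π_W = (460 - 0.5Q)q_W - (197q_W + q_W²). Setting ∂π_W/∂q_W = 0: 263 - 3q_W - (1/2)(q_C) = 0.
Corvus's first-order condition: 271 - 3q_C - (1/2)(q_W) = 0.
Rearranging gives the reaction functions q_W = (263 - (1/2)q_C)/3 and q_C = (271 - (1/2)q_W)/3.
Solving the pair: q_W = 74.6857, q_C = 77.8857.
Price P = 460 - (1/2)·(1068/7) = 383.7143.
Corvus's profit: 383.7143·77.8857 - 189·77.8857 - 77.8857² = 9099.2767.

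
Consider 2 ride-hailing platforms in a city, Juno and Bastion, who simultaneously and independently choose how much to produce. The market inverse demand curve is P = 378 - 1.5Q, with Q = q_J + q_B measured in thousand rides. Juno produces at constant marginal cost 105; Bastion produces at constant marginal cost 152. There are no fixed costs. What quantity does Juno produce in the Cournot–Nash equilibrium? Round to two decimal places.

Juno's profit: π_J = (378 - 1.5Q)q_J - (105q_J). Setting ∂π_J/∂q_J = 0: 273 - 3q_J - (3/2)(q_B) = 0.
Bastion's first-order condition: 226 - 3q_B - (3/2)(q_J) = 0.
Rearranging gives the reaction functions q_J = (273 - (3/2)q_B)/3 and q_B = (226 - (3/2)q_J)/3.
Substituting one into the other gives q_J = 640/9 and q_B = 358/9.

71.11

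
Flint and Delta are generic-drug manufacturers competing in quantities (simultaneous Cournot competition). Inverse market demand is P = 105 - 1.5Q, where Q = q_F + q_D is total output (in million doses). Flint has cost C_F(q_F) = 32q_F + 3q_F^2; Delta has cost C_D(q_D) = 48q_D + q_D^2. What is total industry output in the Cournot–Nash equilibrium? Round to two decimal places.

Flint's profit: π_F = (105 - 1.5Q)q_F - (32q_F + 3q_F²). Setting ∂π_F/∂q_F = 0: 73 - 9q_F - (3/2)(q_D) = 0.
Delta's profit: π_D = (105 - 1.5Q)q_D - (48q_D + q_D²). Setting ∂π_D/∂q_D = 0: 57 - 5q_D - (3/2)(q_F) = 0.
Rearranging gives the reaction functions q_F = (73 - (3/2)q_D)/9 and q_D = (57 - (3/2)q_F)/5.
Substituting one into the other gives q_F = 1118/171 and q_D = 538/57.
Total output Q = 1118/171 + 538/57 = 15.9766.

15.98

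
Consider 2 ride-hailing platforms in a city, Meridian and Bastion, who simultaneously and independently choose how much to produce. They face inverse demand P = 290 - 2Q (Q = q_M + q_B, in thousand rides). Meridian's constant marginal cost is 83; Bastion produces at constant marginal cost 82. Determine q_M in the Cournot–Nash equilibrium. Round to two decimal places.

Meridian's profit: π_M = (290 - 2Q)q_M - (83q_M). Setting ∂π_M/∂q_M = 0: 207 - 4q_M - 2(q_B) = 0.
Bastion's first-order condition: 208 - 4q_B - 2(q_M) = 0.
Rearranging gives the reaction functions q_M = (207 - 2q_B)/4 and q_B = (208 - 2q_M)/4.
Solving the pair: q_M = 103/3, q_B = 209/6.

34.33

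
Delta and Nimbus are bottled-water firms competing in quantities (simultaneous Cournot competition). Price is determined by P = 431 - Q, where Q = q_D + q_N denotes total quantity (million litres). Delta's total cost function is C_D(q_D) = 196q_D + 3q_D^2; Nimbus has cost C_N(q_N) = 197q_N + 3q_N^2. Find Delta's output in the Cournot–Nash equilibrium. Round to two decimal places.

26.13

Delta's profit: π_D = (431 - Q)q_D - (196q_D + 3q_D²). Setting ∂π_D/∂q_D = 0: 235 - 8q_D - (q_N) = 0.
Nimbus's profit: π_N = (431 - Q)q_N - (197q_N + 3q_N²). Setting ∂π_N/∂q_N = 0: 234 - 8q_N - (q_D) = 0.
Best responses: q_D = (235 - q_N)/8, q_N = (234 - q_D)/8.
Solving the pair: q_D = 1646/63, q_N = 1637/63.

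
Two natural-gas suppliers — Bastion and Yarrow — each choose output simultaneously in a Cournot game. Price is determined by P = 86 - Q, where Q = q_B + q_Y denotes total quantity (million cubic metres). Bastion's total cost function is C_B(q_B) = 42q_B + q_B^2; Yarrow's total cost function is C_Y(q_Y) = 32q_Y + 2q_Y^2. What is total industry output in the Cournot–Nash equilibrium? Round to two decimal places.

Bastion's profit: π_B = (86 - Q)q_B - (42q_B + q_B²). Setting ∂π_B/∂q_B = 0: 44 - 4q_B - (q_Y) = 0.
Yarrow's first-order condition: 54 - 6q_Y - (q_B) = 0.
So q_B = (44 - q_Y)/4 and q_Y = (54 - q_B)/6.
Substituting one into the other gives q_B = 210/23 and q_Y = 172/23.
Total output Q = 210/23 + 172/23 = 382/23.

16.61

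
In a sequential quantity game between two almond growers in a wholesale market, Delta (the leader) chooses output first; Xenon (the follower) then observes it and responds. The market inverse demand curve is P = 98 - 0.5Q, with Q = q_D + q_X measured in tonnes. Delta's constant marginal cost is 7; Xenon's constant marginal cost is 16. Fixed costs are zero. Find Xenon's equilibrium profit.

Solve by backward induction. Given q_D, the follower Xenon maximises π_X = (98 - (1/2)q_D - (1/2)q_X)q_X - 16q_X.
Setting the follower's marginal profit to zero, 82 - (1/2)q_D - q_X = 0, i.e. q_X = (82 - (1/2)q_D).
The leader anticipates this reaction. Substituting into P = 98 - 0.5Q gives P = 57 - (1/4)q_D, so π_D = (57 - (1/4)q_D)q_D - 7q_D.
The leader's first-order condition 50 - (1/2)q_D = 0 yields q_D = 100.
Then q_X = (82 - (1/2)·100) = 32.
Price P = 98 - (1/2)·132 = 32.
Xenon's profit: (32 - 16)·32 = 512.

512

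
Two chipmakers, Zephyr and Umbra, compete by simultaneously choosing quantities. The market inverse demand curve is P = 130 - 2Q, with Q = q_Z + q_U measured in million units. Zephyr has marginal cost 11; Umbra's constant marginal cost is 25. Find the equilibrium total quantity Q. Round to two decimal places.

37.33

Zephyr's profit: π_Z = (130 - 2Q)q_Z - (11q_Z). Setting ∂π_Z/∂q_Z = 0: 119 - 4q_Z - 2(q_U) = 0.
Umbra's first-order condition: 105 - 4q_U - 2(q_Z) = 0.
So q_Z = (119 - 2q_U)/4 and q_U = (105 - 2q_Z)/4.
Substituting one into the other gives q_Z = 133/6 and q_U = 91/6.
Total output Q = 133/6 + 91/6 = 112/3.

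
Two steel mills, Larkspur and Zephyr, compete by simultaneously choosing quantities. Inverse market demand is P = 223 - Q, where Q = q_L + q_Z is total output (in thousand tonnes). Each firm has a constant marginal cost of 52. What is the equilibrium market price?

A representative firm's profit is π_i = q_i(223 - Q) - 52q_i.
Setting ∂π_i/∂q_i = 0 with rivals' quantities fixed: 171 - 2q_i - q_j = 0.
With identical firms every q_j equals q_i, so q_j = q_i and 171 = 3q_i, giving q_i = 57.
Total output Q = 114, so price P = 223 - 114 = 109.

109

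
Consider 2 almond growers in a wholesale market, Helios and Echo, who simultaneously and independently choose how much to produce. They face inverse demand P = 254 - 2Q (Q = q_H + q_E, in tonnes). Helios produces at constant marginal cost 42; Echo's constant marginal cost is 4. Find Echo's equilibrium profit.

Helios's profit: π_H = (254 - 2Q)q_H - (42q_H). Setting ∂π_H/∂q_H = 0: 212 - 4q_H - 2(q_E) = 0.
Echo's profit: π_E = (254 - 2Q)q_E - (4q_E). Setting ∂π_E/∂q_E = 0: 250 - 4q_E - 2(q_H) = 0.
Rearranging gives the reaction functions q_H = (212 - 2q_E)/4 and q_E = (250 - 2q_H)/4.
Substituting one into the other gives q_H = 29 and q_E = 48.
Price P = 254 - 2·77 = 100.
Echo's profit: (100 - 4)·48 = 4608.

4608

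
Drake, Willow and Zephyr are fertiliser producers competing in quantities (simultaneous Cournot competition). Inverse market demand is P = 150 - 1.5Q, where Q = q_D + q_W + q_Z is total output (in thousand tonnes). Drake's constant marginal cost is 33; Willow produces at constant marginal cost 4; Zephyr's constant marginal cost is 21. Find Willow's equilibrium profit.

Drake's profit: π_D = (150 - 1.5Q)q_D - (33q_D). Setting ∂π_D/∂q_D = 0: 117 - 3q_D - (3/2)(q_W + q_Z) = 0.
Willow's first-order condition: 146 - 3q_W - (3/2)(q_D + q_Z) = 0.
Zephyr's first-order condition: 129 - 3q_Z - (3/2)(q_D + q_W) = 0.
Adding the 3 first-order conditions: 392 − 6Q = 0, so Q = 196/3.
Back-substituting: q_D = (117 − 98)/(3/2) = 38/3, q_W = (146 − 98)/(3/2) = 32, q_Z = (129 − 98)/(3/2) = 62/3.
Price P = 150 - (3/2)·(196/3) = 52.
Willow's profit: (52 - 4)·32 = 1536.

1536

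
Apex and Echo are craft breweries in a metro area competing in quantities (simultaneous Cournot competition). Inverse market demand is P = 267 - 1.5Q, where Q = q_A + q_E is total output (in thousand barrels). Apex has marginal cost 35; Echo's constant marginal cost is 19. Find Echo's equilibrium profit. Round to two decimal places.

5162.67

Apex's profit: π_A = (267 - 1.5Q)q_A - (35q_A). Setting ∂π_A/∂q_A = 0: 232 - 3q_A - (3/2)(q_E) = 0.
Echo's profit: π_E = (267 - 1.5Q)q_E - (19q_E). Setting ∂π_E/∂q_E = 0: 248 - 3q_E - (3/2)(q_A) = 0.
Rearranging gives the reaction functions q_A = (232 - (3/2)q_E)/3 and q_E = (248 - (3/2)q_A)/3.
Substituting one into the other gives q_A = 48 and q_E = 176/3.
Price P = 267 - (3/2)·(320/3) = 107.
Echo's profit: (107 - 19)·(176/3) = 5162.6667.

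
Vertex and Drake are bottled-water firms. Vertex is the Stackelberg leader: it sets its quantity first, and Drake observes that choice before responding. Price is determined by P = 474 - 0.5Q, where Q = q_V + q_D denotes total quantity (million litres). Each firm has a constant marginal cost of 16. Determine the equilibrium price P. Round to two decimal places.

130.50

Solve by backward induction. Given q_V, the follower Drake maximises π_D = (474 - (1/2)q_V - (1/2)q_D)q_D - 16q_D.
Follower FOC: 458 - (1/2)q_V - q_D = 0, so q_D(q_V) = (458 - (1/2)q_V).
The leader anticipates this reaction. Substituting into P = 474 - 0.5Q gives P = 245 - (1/4)q_V, so π_V = (245 - (1/4)q_V)q_V - 16q_V.
The leader's first-order condition 229 - (1/2)q_V = 0 yields q_V = 458.
Then q_D = (458 - (1/2)·458) = 229.
Total output Q = 687, so price P = 474 - (1/2)·687 = 261/2.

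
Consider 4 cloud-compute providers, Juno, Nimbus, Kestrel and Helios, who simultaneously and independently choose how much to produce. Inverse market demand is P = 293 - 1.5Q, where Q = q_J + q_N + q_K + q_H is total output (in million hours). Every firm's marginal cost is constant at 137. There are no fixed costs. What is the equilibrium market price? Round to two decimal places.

168.20

A representative firm's profit is π_i = q_i(293 - 1.5Q) - 137q_i.
First-order condition (treating rivals' output as given): 156 - 3q_i - (3/2)·Σ_{j≠i} q_j = 0.
With identical firms every q_j equals q_i, so Σ_{j≠i} q_j = 3q_i and 156 = (15/2)q_i, giving q_i = 104/5.
Total output Q = 416/5, so price P = 293 - (3/2)·(416/5) = 841/5.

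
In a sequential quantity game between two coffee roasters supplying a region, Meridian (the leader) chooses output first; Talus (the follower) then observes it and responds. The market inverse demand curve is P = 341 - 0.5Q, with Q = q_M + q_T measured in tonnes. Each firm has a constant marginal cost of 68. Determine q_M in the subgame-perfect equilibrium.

Solve by backward induction. Given q_M, the follower Talus maximises π_T = (341 - (1/2)q_M - (1/2)q_T)q_T - 68q_T.
Setting the follower's marginal profit to zero, 273 - (1/2)q_M - q_T = 0, i.e. q_T = (273 - (1/2)q_M).
The leader anticipates this reaction. Substituting into P = 341 - 0.5Q gives P = 409/2 - (1/4)q_M, so π_M = (409/2 - (1/4)q_M)q_M - 68q_M.
The leader's first-order condition 273/2 - (1/2)q_M = 0 yields q_M = 273.
Then q_T = (273 - (1/2)·273) = 273/2.

273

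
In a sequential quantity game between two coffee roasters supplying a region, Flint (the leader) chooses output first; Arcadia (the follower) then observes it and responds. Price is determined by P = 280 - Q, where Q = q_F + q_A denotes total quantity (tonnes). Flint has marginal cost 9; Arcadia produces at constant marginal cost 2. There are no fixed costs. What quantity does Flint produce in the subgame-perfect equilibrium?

The follower Arcadia best-responds to any q_F: π_A = (280 - Q)q_A - 2q_A.
Setting the follower's marginal profit to zero, 278 - q_F - 2q_A = 0, i.e. q_A = (278 - q_F)/2.
Flint substitutes q_A(q_F) into its own profit: π_F = q_F(280 - q_F - (278 - q_F)/2) - 9q_F = (141 - (1/2)q_F)q_F - 9q_F.
The leader's first-order condition 132 - q_F = 0 yields q_F = 132.
Then q_A = (278 - 132)/2 = 73.

132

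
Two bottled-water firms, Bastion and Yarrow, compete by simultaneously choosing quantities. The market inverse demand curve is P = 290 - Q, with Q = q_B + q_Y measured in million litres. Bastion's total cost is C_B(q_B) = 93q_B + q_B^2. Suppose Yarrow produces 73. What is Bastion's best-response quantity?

31

With the rival's output fixed at 73, Bastion's profit is π_B = (290 - 73 - q_B)q_B - (93q_B + q_B²) = (217 - q_B)q_B - (93q_B + q_B²).
∂π_B/∂q_B = 124 - 4q_B = 0, so q_B = 31.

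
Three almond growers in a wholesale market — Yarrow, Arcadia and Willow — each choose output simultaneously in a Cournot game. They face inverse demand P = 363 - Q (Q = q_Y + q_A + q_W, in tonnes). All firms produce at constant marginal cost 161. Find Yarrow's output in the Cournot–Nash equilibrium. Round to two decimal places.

50.50

Each firm earns π_i = (363 - Q)q_i - 161q_i.
First-order condition (treating rivals' output as given): 202 - 2q_i - Σ_{j≠i} q_j = 0.
By symmetry each firm produces the same amount; substituting Σ_{j≠i} q_j = 2q_i yields q_i = 202/4 = 101/2.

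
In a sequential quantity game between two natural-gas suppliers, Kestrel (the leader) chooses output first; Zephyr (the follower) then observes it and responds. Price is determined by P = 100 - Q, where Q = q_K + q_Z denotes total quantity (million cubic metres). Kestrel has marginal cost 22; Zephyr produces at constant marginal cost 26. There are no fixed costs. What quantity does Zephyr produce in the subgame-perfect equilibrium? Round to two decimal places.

16.50

Solve by backward induction. Given q_K, the follower Zephyr maximises π_Z = (100 - q_K - q_Z)q_Z - 26q_Z.
∂π_Z/∂q_Z = 74 - q_K - 2q_Z = 0 gives the reaction function q_Z = (74 - q_K)/2.
Kestrel substitutes q_Z(q_K) into its own profit: π_K = q_K(100 - q_K - (74 - q_K)/2) - 22q_K = (63 - (1/2)q_K)q_K - 22q_K.
Maximising: ∂π_K/∂q_K = 41 - q_K = 0, giving q_K = 41.
Then q_Z = (74 - 41)/2 = 33/2.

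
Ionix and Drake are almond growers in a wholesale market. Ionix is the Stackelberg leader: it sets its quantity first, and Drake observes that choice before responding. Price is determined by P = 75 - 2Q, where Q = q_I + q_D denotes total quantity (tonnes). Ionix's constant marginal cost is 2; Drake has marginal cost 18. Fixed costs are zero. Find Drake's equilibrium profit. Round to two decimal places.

19.53

Solve by backward induction. Given q_I, the follower Drake maximises π_D = (75 - 2q_I - 2q_D)q_D - 18q_D.
Setting the follower's marginal profit to zero, 57 - 2q_I - 4q_D = 0, i.e. q_D = (57 - 2q_I)/4.
Ionix substitutes q_D(q_I) into its own profit: π_I = q_I(75 - 2q_I - (57 - 2q_I)/2) - 2q_I = (93/2 - q_I)q_I - 2q_I.
Leader FOC: 89/2 - 2q_I = 0, so q_I = 89/4.
Then q_D = (57 - 2·(89/4))/4 = 25/8.
Price P = 75 - 2·(203/8) = 97/4.
Drake's profit: (97/4 - 18)·(25/8) = 625/32.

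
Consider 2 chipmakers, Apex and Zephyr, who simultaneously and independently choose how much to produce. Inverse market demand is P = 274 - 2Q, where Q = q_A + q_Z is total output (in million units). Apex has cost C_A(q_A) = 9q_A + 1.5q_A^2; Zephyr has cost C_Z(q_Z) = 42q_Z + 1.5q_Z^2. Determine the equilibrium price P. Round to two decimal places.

Apex's profit: π_A = (274 - 2Q)q_A - (9q_A + (3/2)q_A²). Setting ∂π_A/∂q_A = 0: 265 - 7q_A - 2(q_Z) = 0.
Zephyr's profit: π_Z = (274 - 2Q)q_Z - (42q_Z + (3/2)q_Z²). Setting ∂π_Z/∂q_Z = 0: 232 - 7q_Z - 2(q_A) = 0.
Best responses: q_A = (265 - 2q_Z)/7, q_Z = (232 - 2q_A)/7.
Solving the pair: q_A = 1391/45, q_Z = 1094/45.
Total output Q = 497/9, so price P = 274 - 2·(497/9) = 1472/9.

163.56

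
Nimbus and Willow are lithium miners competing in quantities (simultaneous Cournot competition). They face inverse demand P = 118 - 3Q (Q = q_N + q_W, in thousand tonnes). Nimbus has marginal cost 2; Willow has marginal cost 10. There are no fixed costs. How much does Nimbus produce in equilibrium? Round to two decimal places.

Nimbus's profit: π_N = (118 - 3Q)q_N - (2q_N). Setting ∂π_N/∂q_N = 0: 116 - 6q_N - 3(q_W) = 0.
Willow's profit: π_W = (118 - 3Q)q_W - (10q_W). Setting ∂π_W/∂q_W = 0: 108 - 6q_W - 3(q_N) = 0.
Best responses: q_N = (116 - 3q_W)/6, q_W = (108 - 3q_N)/6.
Substituting one into the other gives q_N = 124/9 and q_W = 100/9.

13.78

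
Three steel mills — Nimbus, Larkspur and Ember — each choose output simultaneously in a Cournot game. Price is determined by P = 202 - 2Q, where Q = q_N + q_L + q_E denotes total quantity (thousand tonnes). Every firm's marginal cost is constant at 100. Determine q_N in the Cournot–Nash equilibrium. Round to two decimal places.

A representative firm's profit is π_i = q_i(202 - 2Q) - 100q_i.
First-order condition (treating rivals' output as given): 102 - 4q_i - 2·Σ_{j≠i} q_j = 0.
With identical firms every q_j equals q_i, so Σ_{j≠i} q_j = 2q_i and 102 = 8q_i, giving q_i = 51/4.

12.75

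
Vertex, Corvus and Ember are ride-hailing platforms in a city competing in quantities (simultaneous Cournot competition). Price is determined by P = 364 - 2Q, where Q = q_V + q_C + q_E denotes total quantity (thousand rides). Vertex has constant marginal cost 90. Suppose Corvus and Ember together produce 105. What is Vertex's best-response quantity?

16

With rivals' combined output fixed at 105, Vertex's profit is π_V = (364 - 2·105 - 2q_V)q_V - (90q_V) = (154 - 2q_V)q_V - (90q_V).
∂π_V/∂q_V = 64 - 4q_V = 0, so q_V = 16.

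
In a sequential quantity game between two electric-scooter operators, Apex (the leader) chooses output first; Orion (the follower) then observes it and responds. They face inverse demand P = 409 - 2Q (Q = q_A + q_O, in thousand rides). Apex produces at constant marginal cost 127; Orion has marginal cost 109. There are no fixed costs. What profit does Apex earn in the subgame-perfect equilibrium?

4356

The follower Orion best-responds to any q_A: π_O = (409 - 2Q)q_O - 109q_O.
∂π_O/∂q_O = 300 - 2q_A - 4q_O = 0 gives the reaction function q_O = (300 - 2q_A)/4.
The leader anticipates this reaction. Substituting into P = 409 - 2Q gives P = 259 - q_A, so π_A = (259 - q_A)q_A - 127q_A.
Leader FOC: 132 - 2q_A = 0, so q_A = 66.
Then q_O = (300 - 2·66)/4 = 42.
Price P = 409 - 2·108 = 193.
Apex's profit: (193 - 127)·66 = 4356.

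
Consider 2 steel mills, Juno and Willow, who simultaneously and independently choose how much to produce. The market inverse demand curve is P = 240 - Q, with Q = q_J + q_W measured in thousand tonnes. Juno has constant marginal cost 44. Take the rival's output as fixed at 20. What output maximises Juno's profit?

With the rival's output fixed at 20, Juno's profit is π_J = (240 - 20 - q_J)q_J - (44q_J) = (220 - q_J)q_J - (44q_J).
∂π_J/∂q_J = 176 - 2q_J = 0, so q_J = 88.

88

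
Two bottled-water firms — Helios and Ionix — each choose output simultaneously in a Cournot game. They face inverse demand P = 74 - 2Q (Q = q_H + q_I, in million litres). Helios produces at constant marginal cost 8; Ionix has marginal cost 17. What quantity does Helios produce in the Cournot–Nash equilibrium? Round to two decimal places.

Helios's profit: π_H = (74 - 2Q)q_H - (8q_H). Setting ∂π_H/∂q_H = 0: 66 - 4q_H - 2(q_I) = 0.
Ionix's profit: π_I = (74 - 2Q)q_I - (17q_I). Setting ∂π_I/∂q_I = 0: 57 - 4q_I - 2(q_H) = 0.
Best responses: q_H = (66 - 2q_I)/4, q_I = (57 - 2q_H)/4.
Substituting one into the other gives q_H = 25/2 and q_I = 8.

12.50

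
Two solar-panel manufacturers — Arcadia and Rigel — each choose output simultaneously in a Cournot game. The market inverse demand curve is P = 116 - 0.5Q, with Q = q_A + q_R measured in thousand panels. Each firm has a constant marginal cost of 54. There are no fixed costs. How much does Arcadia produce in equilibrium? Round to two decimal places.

Each firm earns π_i = (116 - 0.5Q)q_i - 54q_i.
First-order condition (treating rivals' output as given): 62 - q_i - (1/2)q_j = 0.
By symmetry each firm produces the same amount; substituting q_j = q_i yields q_i = 62/(3/2) = 124/3.

41.33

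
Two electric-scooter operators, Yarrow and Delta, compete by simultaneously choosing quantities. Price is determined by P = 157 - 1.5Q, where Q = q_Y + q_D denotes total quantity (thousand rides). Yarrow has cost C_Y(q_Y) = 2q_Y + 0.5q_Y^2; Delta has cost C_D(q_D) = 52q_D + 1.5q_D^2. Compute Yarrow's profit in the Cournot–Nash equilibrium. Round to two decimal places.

Yarrow's profit: π_Y = (157 - 1.5Q)q_Y - (2q_Y + (1/2)q_Y²). Setting ∂π_Y/∂q_Y = 0: 155 - 4q_Y - (3/2)(q_D) = 0.
Delta's profit: π_D = (157 - 1.5Q)q_D - (52q_D + (3/2)q_D²). Setting ∂π_D/∂q_D = 0: 105 - 6q_D - (3/2)(q_Y) = 0.
Rearranging gives the reaction functions q_Y = (155 - (3/2)q_D)/4 and q_D = (105 - (3/2)q_Y)/6.
Substituting one into the other gives q_Y = 1030/29 and q_D = 250/29.
Price P = 157 - (3/2)·(1280/29) = 90.7931.
Yarrow's profit: 90.7931·(1030/29) - 2·(1030/29) - (1/2)(1030/29)² = 2522.9489.

2522.95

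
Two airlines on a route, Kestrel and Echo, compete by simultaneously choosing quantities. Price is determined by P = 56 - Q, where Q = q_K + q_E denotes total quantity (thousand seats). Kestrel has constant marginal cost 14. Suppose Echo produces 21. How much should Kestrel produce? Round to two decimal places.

With the rival's output fixed at 21, Kestrel's profit is π_K = (56 - 21 - q_K)q_K - (14q_K) = (35 - q_K)q_K - (14q_K).
∂π_K/∂q_K = 21 - 2q_K = 0, so q_K = 21/2.

10.50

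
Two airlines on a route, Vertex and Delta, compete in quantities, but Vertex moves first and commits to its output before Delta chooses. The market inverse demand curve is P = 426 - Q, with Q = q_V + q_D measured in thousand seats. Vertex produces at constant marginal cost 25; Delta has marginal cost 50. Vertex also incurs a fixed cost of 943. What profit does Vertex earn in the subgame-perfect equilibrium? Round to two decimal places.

21741.50

The follower Delta best-responds to any q_V: π_D = (426 - Q)q_D - 50q_D.
∂π_D/∂q_D = 376 - q_V - 2q_D = 0 gives the reaction function q_D = (376 - q_V)/2.
Vertex substitutes q_D(q_V) into its own profit: π_V = q_V(426 - q_V - (376 - q_V)/2) - 25q_V = (238 - (1/2)q_V)q_V - 25q_V.
Maximising: ∂π_V/∂q_V = 213 - q_V = 0, giving q_V = 213.
Then q_D = (376 - 213)/2 = 163/2.
Price P = 426 - 589/2 = 263/2.
Vertex's profit: (263/2 - 25)·213 - 943 = 21741.5000.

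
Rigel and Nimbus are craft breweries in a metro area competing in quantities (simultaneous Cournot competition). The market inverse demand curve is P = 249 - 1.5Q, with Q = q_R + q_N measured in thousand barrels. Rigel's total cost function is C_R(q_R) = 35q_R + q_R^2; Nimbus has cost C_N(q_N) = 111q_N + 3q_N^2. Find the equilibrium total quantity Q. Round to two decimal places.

Rigel's profit: π_R = (249 - 1.5Q)q_R - (35q_R + q_R²). Setting ∂π_R/∂q_R = 0: 214 - 5q_R - (3/2)(q_N) = 0.
Nimbus's first-order condition: 138 - 9q_N - (3/2)(q_R) = 0.
Best responses: q_R = (214 - (3/2)q_N)/5, q_N = (138 - (3/2)q_R)/9.
Solving the pair: q_R = 764/19, q_N = 164/19.
Total output Q = 764/19 + 164/19 = 928/19.

48.84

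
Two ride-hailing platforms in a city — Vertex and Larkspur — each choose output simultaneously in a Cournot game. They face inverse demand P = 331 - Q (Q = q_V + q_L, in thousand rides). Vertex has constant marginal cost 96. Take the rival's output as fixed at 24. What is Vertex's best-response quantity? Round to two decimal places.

105.50

With the rival's output fixed at 24, Vertex's profit is π_V = (331 - 24 - q_V)q_V - (96q_V) = (307 - q_V)q_V - (96q_V).
∂π_V/∂q_V = 211 - 2q_V = 0, so q_V = 211/2.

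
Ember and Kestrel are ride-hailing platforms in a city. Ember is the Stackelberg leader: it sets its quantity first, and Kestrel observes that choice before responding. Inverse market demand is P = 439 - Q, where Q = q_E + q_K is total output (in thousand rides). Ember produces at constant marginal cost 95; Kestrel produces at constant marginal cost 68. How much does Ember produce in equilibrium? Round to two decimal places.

158.50

The follower Kestrel best-responds to any q_E: π_K = (439 - Q)q_K - 68q_K.
∂π_K/∂q_K = 371 - q_E - 2q_K = 0 gives the reaction function q_K = (371 - q_E)/2.
Ember substitutes q_K(q_E) into its own profit: π_E = q_E(439 - q_E - (371 - q_E)/2) - 95q_E = (507/2 - (1/2)q_E)q_E - 95q_E.
Maximising: ∂π_E/∂q_E = 317/2 - q_E = 0, giving q_E = 317/2.
Then q_K = (371 - 317/2)/2 = 425/4.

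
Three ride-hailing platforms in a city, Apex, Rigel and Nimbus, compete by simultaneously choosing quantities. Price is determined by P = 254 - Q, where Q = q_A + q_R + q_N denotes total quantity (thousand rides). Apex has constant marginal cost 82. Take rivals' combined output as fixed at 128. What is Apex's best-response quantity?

22

With rivals' combined output fixed at 128, Apex's profit is π_A = (254 - 128 - q_A)q_A - (82q_A) = (126 - q_A)q_A - (82q_A).
∂π_A/∂q_A = 44 - 2q_A = 0, so q_A = 22.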